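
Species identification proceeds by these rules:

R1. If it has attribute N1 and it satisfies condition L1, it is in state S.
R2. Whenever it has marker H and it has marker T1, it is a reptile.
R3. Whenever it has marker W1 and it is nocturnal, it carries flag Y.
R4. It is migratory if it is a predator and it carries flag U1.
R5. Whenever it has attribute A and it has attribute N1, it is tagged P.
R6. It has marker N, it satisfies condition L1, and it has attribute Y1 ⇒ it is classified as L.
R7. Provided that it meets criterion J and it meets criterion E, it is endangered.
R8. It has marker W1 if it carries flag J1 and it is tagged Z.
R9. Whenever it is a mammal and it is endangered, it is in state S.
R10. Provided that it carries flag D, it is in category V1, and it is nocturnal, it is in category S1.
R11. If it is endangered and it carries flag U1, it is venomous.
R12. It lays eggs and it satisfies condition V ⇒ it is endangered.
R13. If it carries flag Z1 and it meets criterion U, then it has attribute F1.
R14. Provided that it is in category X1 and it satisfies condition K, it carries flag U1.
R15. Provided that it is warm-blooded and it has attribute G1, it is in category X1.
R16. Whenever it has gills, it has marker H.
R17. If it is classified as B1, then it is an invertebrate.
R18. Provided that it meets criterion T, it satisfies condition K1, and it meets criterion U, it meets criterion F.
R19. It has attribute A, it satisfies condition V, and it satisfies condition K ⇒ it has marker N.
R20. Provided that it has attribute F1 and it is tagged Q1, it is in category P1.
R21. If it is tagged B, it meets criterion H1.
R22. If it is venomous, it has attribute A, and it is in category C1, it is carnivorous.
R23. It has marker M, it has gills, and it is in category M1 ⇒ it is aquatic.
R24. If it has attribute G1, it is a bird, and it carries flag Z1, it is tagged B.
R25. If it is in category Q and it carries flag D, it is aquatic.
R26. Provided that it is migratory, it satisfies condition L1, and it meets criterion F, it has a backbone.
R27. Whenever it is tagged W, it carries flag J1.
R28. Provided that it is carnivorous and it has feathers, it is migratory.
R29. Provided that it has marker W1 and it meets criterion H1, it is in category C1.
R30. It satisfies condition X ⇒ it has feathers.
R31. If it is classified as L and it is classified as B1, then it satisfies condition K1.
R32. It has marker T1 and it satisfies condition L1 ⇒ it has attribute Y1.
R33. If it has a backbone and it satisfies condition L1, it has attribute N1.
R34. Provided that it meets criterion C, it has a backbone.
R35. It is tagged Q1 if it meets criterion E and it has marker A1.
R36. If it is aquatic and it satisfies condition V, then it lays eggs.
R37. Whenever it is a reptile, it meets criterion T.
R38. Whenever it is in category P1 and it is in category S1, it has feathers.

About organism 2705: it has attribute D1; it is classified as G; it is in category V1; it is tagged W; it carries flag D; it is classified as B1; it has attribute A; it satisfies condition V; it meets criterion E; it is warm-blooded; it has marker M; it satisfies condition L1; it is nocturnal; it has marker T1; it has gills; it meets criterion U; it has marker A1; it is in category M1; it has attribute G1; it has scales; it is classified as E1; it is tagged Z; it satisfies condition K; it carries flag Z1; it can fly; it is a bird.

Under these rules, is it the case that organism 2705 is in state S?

By R10 (it carries flag D, it is in category V1, it is nocturnal): it is in category S1.
By R13 (it carries flag Z1, it meets criterion U): it has attribute F1.
By R15 (it is warm-blooded, it has attribute G1): it is in category X1.
By R16 (it has gills): it has marker H.
By R19 (it has attribute A, it satisfies condition V, it satisfies condition K): it has marker N.
By R23 (it has marker M, it has gills, it is in category M1): it is aquatic.
By R24 (it has attribute G1, it is a bird, it carries flag Z1): it is tagged B.
By R27 (it is tagged W): it carries flag J1.
By R32 (it has marker T1, it satisfies condition L1): it has attribute Y1.
By R35 (it meets criterion E, it has marker A1): it is tagged Q1.
By R36 (it is aquatic, it satisfies condition V): it lays eggs.
By R2 (it has marker H, it has marker T1): it is a reptile.
By R6 (it has marker N, it satisfies condition L1, it has attribute Y1): it is classified as L.
By R8 (it carries flag J1, it is tagged Z): it has marker W1.
By R12 (it lays eggs, it satisfies condition V): it is endangered.
By R14 (it is in category X1, it satisfies condition K): it carries flag U1.
By R20 (it has attribute F1, it is tagged Q1): it is in category P1.
By R21 (it is tagged B): it meets criterion H1.
By R29 (it has marker W1, it meets criterion H1): it is in category C1.
By R31 (it is classified as L, it is classified as B1): it satisfies condition K1.
By R37 (it is a reptile): it meets criterion T.
By R38 (it is in category P1, it is in category S1): it has feathers.
By R11 (it is endangered, it carries flag U1): it is venomous.
By R18 (it meets criterion T, it satisfies condition K1, it meets criterion U): it meets criterion F.
By R22 (it is venomous, it has attribute A, it is in category C1): it is carnivorous.
By R28 (it is carnivorous, it has feathers): it is migratory.
By R26 (it is migratory, it satisfies condition L1, it meets criterion F): it has a backbone.
By R33 (it has a backbone, it satisfies condition L1): it has attribute N1.
By R1 (it has attribute N1, it satisfies condition L1): it is in state S.

Yes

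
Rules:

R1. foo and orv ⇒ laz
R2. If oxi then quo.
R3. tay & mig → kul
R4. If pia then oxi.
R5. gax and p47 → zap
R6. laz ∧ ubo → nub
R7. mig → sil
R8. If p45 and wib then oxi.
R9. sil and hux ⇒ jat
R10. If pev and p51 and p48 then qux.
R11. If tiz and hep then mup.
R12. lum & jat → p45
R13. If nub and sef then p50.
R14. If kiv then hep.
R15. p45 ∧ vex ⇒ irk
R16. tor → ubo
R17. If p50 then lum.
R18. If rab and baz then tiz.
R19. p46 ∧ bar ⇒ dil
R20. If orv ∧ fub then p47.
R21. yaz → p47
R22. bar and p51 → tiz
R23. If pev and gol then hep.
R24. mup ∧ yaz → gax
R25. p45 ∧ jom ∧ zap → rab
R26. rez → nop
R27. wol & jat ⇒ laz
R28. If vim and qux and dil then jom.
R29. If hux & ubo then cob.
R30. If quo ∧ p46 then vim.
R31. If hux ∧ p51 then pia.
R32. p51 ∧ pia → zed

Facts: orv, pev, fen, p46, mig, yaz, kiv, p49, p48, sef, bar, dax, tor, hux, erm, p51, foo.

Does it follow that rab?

Yes

laz  (by R1: foo, orv)
sil  (by R7: mig)
jat  (by R9: sil, hux)
qux  (by R10: pev, p51, p48)
hep  (by R14: kiv)
ubo  (by R16: tor)
dil  (by R19: p46, bar)
p47  (by R21: yaz)
tiz  (by R22: bar, p51)
pia  (by R31: hux, p51)
oxi  (by R4: pia)
nub  (by R6: laz, ubo)
mup  (by R11: tiz, hep)
p50  (by R13: nub, sef)
lum  (by R17: p50)
gax  (by R24: mup, yaz)
quo  (by R2: oxi)
zap  (by R5: gax, p47)
p45  (by R12: lum, jat)
vim  (by R30: quo, p46)
jom  (by R28: vim, qux, dil)
rab  (by R25: p45, jom, zap)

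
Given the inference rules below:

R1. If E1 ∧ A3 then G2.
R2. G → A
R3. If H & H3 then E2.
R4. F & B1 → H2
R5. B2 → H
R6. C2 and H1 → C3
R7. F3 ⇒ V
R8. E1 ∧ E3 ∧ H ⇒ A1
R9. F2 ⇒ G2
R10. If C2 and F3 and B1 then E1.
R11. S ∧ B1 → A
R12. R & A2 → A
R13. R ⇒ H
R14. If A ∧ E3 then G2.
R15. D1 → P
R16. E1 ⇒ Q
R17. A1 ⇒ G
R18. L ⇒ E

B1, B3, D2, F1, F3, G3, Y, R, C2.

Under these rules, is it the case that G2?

No

Forward chaining from the given facts derives: V, E1, H, Q.
Rules concluding G2: R1 needs A3; R9 needs F2; R14 needs A — none of these are established.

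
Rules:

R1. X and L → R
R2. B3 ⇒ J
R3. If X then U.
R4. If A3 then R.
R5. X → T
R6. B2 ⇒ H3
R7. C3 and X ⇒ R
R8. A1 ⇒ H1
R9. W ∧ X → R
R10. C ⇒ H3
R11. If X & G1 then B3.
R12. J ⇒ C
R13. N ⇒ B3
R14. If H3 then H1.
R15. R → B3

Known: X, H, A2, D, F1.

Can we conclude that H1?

Forward chaining from the given facts derives: U, T.
Rules concluding H1: R8 needs A1; R14 needs H3 — none of these are established.

No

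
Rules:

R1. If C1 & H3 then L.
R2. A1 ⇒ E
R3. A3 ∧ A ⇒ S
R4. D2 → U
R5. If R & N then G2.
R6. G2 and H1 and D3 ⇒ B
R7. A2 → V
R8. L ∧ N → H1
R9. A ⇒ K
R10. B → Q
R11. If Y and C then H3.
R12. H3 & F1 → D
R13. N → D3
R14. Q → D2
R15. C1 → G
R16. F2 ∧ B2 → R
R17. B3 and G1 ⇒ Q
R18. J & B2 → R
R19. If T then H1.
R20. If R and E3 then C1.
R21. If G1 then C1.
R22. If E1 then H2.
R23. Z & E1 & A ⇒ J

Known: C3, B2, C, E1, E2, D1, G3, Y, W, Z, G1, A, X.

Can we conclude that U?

No

Forward chaining from the given facts derives: K, H3, C1, H2, J, L, G, R.
The only rule concluding U is R4, which needs D2; that is never established.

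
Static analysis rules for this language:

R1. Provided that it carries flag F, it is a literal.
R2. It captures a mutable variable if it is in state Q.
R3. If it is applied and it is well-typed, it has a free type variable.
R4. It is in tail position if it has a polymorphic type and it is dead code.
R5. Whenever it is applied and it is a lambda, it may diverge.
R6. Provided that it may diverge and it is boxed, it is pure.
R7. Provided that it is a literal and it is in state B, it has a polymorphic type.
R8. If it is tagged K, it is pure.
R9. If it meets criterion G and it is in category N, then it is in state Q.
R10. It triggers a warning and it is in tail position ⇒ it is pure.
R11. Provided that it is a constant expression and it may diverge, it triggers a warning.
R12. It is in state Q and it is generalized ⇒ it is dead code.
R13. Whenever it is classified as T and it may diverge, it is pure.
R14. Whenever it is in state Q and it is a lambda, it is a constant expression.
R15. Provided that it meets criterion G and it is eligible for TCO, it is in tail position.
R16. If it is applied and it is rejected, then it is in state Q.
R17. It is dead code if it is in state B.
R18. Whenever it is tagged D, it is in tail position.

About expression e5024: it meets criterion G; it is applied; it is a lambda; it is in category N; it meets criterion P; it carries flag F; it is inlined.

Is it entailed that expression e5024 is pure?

Forward chaining from the given facts derives: is a literal, may diverge, is in state Q, is a constant expression, captures a mutable variable, triggers a warning.
Rules concluding "it is pure": R6 needs "it is boxed"; R8 needs "it is tagged K"; R10 needs "it is in tail position"; R13 needs "it is classified as T" — none of these are established.

No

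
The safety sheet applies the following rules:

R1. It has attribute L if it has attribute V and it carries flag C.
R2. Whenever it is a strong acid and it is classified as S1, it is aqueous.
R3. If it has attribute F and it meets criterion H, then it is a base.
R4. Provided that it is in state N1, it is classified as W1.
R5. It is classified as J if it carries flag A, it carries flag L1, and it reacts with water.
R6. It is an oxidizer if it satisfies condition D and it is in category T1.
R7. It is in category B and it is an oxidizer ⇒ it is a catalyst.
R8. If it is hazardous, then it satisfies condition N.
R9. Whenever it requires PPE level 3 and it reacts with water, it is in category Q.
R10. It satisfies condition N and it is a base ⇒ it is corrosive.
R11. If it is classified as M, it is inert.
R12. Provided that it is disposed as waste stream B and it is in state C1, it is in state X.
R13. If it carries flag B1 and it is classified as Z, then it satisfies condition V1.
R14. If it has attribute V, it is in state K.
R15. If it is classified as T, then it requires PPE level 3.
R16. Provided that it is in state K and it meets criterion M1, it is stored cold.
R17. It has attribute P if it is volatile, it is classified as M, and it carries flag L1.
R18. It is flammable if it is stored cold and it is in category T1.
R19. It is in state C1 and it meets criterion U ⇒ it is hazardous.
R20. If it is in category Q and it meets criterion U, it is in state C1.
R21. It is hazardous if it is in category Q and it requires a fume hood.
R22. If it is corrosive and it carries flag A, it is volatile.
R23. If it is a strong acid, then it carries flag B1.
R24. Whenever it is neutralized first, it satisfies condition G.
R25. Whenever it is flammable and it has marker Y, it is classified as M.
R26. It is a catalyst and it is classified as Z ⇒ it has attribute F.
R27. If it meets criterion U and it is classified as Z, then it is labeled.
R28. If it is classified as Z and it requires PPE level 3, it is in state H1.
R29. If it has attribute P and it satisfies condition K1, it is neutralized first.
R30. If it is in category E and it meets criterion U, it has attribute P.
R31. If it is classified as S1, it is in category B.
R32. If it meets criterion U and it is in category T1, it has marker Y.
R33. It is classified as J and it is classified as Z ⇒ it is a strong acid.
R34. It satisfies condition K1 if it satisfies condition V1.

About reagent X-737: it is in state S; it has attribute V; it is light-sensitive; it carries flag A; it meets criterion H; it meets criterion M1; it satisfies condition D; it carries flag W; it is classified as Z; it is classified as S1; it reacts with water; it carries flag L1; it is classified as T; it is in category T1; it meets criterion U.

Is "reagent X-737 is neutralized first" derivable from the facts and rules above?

By R5 (it carries flag A, it carries flag L1, it reacts with water): it is classified as J.
By R6 (it satisfies condition D, it is in category T1): it is an oxidizer.
By R14 (it has attribute V): it is in state K.
By R15 (it is classified as T): it requires PPE level 3.
By R16 (it is in state K, it meets criterion M1): it is stored cold.
By R18 (it is stored cold, it is in category T1): it is flammable.
By R31 (it is classified as S1): it is in category B.
By R32 (it meets criterion U, it is in category T1): it has marker Y.
By R33 (it is classified as J, it is classified as Z): it is a strong acid.
By R7 (it is in category B, it is an oxidizer): it is a catalyst.
By R9 (it requires PPE level 3, it reacts with water): it is in category Q.
By R20 (it is in category Q, it meets criterion U): it is in state C1.
By R23 (it is a strong acid): it carries flag B1.
By R25 (it is flammable, it has marker Y): it is classified as M.
By R26 (it is a catalyst, it is classified as Z): it has attribute F.
By R3 (it has attribute F, it meets criterion H): it is a base.
By R13 (it carries flag B1, it is classified as Z): it satisfies condition V1.
By R19 (it is in state C1, it meets criterion U): it is hazardous.
By R34 (it satisfies condition V1): it satisfies condition K1.
By R8 (it is hazardous): it satisfies condition N.
By R10 (it satisfies condition N, it is a base): it is corrosive.
By R22 (it is corrosive, it carries flag A): it is volatile.
By R17 (it is volatile, it is classified as M, it carries flag L1): it has attribute P.
By R29 (it has attribute P, it satisfies condition K1): it is neutralized first.

Yes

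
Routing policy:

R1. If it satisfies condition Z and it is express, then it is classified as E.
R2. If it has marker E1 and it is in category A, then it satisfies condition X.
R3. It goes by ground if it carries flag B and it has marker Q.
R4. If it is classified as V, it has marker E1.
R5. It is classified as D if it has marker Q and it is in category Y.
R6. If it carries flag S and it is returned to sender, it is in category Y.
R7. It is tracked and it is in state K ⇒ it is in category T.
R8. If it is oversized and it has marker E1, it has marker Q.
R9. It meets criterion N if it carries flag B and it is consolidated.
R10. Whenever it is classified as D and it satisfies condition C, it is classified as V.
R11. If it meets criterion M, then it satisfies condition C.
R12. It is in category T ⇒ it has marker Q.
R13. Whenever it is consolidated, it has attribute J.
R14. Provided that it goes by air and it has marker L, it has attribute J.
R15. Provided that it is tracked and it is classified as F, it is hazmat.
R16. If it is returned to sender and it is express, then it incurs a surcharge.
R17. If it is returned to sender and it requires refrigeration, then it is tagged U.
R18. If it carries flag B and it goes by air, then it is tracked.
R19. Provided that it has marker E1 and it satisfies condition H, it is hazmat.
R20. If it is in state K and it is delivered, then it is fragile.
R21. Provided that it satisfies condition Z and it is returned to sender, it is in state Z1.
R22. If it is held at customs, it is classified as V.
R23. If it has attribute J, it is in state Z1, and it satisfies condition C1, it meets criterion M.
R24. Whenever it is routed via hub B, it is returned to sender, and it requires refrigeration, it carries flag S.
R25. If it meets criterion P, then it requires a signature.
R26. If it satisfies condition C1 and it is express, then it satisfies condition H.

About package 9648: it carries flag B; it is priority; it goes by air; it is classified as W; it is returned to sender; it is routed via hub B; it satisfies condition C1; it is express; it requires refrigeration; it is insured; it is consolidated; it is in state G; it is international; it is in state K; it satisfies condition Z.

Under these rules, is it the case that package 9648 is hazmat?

By R13 (it is consolidated): it has attribute J.
By R18 (it carries flag B, it goes by air): it is tracked.
By R21 (it satisfies condition Z, it is returned to sender): it is in state Z1.
By R23 (it has attribute J, it is in state Z1, it satisfies condition C1): it meets criterion M.
By R24 (it is routed via hub B, it is returned to sender, it requires refrigeration): it carries flag S.
By R26 (it satisfies condition C1, it is express): it satisfies condition H.
By R6 (it carries flag S, it is returned to sender): it is in category Y.
By R7 (it is tracked, it is in state K): it is in category T.
By R11 (it meets criterion M): it satisfies condition C.
By R12 (it is in category T): it has marker Q.
By R5 (it has marker Q, it is in category Y): it is classified as D.
By R10 (it is classified as D, it satisfies condition C): it is classified as V.
By R4 (it is classified as V): it has marker E1.
By R19 (it has marker E1, it satisfies condition H): it is hazmat.

Yes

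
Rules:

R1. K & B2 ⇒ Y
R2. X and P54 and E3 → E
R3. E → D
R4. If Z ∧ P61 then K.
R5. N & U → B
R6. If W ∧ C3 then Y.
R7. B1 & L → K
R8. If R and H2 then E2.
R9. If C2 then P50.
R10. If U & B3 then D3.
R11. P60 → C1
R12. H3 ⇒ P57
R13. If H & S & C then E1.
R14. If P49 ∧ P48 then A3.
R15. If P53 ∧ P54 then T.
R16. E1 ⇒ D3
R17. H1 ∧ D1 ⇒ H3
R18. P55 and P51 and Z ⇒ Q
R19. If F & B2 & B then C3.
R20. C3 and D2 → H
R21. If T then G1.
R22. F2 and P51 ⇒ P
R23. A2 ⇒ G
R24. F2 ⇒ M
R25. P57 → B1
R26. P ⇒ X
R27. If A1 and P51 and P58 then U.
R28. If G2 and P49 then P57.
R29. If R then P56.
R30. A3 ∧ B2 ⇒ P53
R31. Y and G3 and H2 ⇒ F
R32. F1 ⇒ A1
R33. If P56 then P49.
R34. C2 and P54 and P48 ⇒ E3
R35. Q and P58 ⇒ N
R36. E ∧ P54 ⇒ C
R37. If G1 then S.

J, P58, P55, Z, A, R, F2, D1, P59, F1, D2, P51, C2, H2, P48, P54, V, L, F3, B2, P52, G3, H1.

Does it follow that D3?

H3  (by R17: H1, D1)
Q  (by R18: P55, P51, Z)
P  (by R22: F2, P51)
X  (by R26: P)
P56  (by R29: R)
A1  (by R32: F1)
P49  (by R33: P56)
E3  (by R34: C2, P54, P48)
N  (by R35: Q, P58)
E  (by R2: X, P54, E3)
P57  (by R12: H3)
A3  (by R14: P49, P48)
B1  (by R25: P57)
U  (by R27: A1, P51, P58)
P53  (by R30: A3, B2)
C  (by R36: E, P54)
B  (by R5: N, U)
K  (by R7: B1, L)
T  (by R15: P53, P54)
G1  (by R21: T)
S  (by R37: G1)
Y  (by R1: K, B2)
F  (by R31: Y, G3, H2)
C3  (by R19: F, B2, B)
H  (by R20: C3, D2)
E1  (by R13: H, S, C)
D3  (by R16: E1)

Yes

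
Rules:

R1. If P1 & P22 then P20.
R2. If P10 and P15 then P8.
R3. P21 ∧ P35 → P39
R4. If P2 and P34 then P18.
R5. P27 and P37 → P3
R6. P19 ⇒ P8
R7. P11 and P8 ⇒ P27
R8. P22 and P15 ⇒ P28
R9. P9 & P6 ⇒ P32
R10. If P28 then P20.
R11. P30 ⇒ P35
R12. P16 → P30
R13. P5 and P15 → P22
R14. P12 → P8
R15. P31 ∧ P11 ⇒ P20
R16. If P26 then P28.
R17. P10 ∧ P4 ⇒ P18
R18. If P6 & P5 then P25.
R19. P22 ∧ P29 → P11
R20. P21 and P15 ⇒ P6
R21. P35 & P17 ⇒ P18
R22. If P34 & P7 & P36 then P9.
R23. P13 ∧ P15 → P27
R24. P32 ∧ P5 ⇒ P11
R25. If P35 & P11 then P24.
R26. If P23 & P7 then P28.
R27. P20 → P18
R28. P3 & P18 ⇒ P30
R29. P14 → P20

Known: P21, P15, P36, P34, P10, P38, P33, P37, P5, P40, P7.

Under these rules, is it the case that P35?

P8  (by R2: P10, P15)
P22  (by R13: P5, P15)
P6  (by R20: P21, P15)
P9  (by R22: P34, P7, P36)
P28  (by R8: P22, P15)
P32  (by R9: P9, P6)
P20  (by R10: P28)
P11  (by R24: P32, P5)
P18  (by R27: P20)
P27  (by R7: P11, P8)
P3  (by R5: P27, P37)
P30  (by R28: P3, P18)
P35  (by R11: P30)

Yes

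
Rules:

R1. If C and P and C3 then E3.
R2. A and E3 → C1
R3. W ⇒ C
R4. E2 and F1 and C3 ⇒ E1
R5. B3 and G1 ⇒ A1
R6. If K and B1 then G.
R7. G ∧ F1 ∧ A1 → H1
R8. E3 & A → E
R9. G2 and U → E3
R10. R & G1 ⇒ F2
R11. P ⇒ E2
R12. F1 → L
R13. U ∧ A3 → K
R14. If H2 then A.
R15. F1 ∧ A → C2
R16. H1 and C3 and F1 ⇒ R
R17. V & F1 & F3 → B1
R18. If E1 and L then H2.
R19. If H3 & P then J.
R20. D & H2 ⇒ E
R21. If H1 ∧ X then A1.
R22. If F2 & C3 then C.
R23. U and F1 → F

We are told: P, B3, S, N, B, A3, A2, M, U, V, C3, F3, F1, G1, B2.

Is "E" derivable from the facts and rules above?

Yes

A1  (by R5: B3, G1)
E2  (by R11: P)
L  (by R12: F1)
K  (by R13: U, A3)
B1  (by R17: V, F1, F3)
E1  (by R4: E2, F1, C3)
G  (by R6: K, B1)
H1  (by R7: G, F1, A1)
R  (by R16: H1, C3, F1)
H2  (by R18: E1, L)
F2  (by R10: R, G1)
A  (by R14: H2)
C  (by R22: F2, C3)
E3  (by R1: C, P, C3)
E  (by R8: E3, A)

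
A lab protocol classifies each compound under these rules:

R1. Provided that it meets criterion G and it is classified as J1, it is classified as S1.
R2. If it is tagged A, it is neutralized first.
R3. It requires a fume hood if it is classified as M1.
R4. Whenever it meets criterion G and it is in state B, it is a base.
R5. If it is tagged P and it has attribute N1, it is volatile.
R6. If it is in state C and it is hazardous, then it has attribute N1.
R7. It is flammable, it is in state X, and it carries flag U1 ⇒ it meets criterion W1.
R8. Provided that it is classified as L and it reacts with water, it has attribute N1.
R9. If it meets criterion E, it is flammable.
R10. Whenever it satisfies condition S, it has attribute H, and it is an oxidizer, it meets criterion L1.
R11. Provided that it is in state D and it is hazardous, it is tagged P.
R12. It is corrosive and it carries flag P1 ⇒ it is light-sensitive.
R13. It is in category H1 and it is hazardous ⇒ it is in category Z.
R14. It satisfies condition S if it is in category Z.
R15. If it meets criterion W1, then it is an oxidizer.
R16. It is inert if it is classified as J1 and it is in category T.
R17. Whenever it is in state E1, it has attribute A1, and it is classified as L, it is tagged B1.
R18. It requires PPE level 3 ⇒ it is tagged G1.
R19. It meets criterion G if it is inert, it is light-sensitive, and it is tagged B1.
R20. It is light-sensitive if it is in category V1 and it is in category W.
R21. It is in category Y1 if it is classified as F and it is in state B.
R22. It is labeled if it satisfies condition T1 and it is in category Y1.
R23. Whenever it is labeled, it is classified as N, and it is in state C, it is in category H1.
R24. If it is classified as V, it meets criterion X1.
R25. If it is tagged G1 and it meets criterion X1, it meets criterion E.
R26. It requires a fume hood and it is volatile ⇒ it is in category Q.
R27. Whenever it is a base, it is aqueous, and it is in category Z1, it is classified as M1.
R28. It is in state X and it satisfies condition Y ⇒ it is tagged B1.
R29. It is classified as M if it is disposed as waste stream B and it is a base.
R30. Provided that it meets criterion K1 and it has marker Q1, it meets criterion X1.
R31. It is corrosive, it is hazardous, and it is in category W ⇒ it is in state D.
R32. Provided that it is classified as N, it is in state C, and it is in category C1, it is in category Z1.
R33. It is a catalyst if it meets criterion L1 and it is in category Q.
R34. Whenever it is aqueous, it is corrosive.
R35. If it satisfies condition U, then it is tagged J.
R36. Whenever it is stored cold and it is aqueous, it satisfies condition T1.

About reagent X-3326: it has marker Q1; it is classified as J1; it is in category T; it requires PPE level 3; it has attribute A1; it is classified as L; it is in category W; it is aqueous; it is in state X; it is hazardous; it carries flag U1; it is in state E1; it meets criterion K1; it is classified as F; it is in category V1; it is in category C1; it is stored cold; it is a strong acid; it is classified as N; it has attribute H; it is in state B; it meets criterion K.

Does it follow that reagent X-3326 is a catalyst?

Forward chaining from the given facts derives: is inert, is tagged B1, is tagged G1, is light-sensitive, is in category Y1, meets criterion X1, is corrosive, satisfies condition T1, meets criterion G, is labeled, meets criterion E, is in state D, is classified as S1, is a base, is flammable, is tagged P, meets criterion W1, is an oxidizer.
The only rule concluding "it is a catalyst" is R33, which needs "it meets criterion L1"; that is never established.

No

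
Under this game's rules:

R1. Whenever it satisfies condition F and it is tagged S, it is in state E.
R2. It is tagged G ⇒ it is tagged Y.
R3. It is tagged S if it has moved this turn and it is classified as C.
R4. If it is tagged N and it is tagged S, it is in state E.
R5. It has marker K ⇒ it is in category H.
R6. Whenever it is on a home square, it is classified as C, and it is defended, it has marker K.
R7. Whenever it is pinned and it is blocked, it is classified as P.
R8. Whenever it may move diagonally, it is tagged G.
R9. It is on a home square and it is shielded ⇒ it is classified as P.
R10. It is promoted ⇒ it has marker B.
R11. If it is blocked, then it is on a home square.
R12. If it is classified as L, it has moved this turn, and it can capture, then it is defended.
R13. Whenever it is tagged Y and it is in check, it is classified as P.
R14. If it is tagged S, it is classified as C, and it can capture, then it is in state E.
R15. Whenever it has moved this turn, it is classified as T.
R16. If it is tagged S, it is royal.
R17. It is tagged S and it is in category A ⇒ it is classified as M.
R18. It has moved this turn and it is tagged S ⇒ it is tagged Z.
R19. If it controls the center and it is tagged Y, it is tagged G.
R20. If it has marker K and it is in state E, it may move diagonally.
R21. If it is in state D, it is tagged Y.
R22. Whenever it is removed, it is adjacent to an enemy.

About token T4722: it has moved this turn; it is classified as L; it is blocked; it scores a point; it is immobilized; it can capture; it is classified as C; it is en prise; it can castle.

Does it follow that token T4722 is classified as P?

No

Forward chaining from the given facts derives: is tagged S, is on a home square, is defended, is in state E, is classified as T, is royal, is tagged Z, has marker K, may move diagonally, is in category H, is tagged G, is tagged Y.
Rules concluding "it is classified as P": R7 needs "it is pinned"; R9 needs "it is shielded"; R13 needs "it is in check" — none of these are established.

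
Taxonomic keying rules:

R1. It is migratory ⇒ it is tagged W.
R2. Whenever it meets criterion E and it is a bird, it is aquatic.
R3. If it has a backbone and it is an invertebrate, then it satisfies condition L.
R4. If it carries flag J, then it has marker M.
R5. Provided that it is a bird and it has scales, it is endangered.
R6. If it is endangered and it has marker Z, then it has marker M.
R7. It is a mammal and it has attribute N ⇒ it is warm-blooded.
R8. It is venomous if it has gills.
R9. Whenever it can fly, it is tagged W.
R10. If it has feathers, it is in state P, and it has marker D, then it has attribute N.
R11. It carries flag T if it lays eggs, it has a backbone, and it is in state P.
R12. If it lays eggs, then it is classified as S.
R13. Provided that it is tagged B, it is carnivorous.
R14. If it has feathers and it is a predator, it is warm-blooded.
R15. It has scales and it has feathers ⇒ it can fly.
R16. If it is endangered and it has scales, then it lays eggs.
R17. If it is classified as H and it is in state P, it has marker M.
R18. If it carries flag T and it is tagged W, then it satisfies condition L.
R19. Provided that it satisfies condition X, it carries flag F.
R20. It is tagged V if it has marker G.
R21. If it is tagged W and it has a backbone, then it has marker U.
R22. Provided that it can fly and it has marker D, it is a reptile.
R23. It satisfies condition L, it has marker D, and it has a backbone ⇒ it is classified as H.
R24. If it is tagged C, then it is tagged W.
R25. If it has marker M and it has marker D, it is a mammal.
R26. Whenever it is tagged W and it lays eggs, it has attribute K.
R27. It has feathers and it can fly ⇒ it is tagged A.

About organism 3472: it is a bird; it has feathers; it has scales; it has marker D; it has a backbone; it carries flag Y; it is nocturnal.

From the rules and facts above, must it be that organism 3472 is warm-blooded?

No

Forward chaining from the given facts derives: is endangered, can fly, lays eggs, is a reptile, is tagged A, is tagged W, is classified as S, has marker U, has attribute K.
Rules concluding "it is warm-blooded": R7 needs "it is a mammal"; R14 needs "it is a predator" — none of these are established.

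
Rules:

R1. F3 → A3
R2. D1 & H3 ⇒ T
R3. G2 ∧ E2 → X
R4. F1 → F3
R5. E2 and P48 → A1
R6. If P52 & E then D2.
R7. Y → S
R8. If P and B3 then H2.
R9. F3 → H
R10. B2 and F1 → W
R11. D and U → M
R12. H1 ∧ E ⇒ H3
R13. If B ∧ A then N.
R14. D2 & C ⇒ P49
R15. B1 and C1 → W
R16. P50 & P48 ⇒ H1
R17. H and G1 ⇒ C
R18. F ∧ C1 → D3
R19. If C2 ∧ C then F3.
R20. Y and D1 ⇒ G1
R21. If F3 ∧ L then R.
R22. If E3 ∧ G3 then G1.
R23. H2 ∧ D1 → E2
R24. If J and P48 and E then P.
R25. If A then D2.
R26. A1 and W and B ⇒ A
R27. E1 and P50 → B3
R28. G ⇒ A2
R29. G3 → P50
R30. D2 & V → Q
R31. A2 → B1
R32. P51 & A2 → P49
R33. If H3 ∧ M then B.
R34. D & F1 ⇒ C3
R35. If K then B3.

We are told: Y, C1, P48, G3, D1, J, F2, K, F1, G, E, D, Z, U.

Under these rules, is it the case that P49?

Yes

F3  (by R4: F1)
H  (by R9: F3)
M  (by R11: D, U)
G1  (by R20: Y, D1)
P  (by R24: J, P48, E)
A2  (by R28: G)
P50  (by R29: G3)
B1  (by R31: A2)
B3  (by R35: K)
H2  (by R8: P, B3)
W  (by R15: B1, C1)
H1  (by R16: P50, P48)
C  (by R17: H, G1)
E2  (by R23: H2, D1)
A1  (by R5: E2, P48)
H3  (by R12: H1, E)
B  (by R33: H3, M)
A  (by R26: A1, W, B)
D2  (by R25: A)
P49  (by R14: D2, C)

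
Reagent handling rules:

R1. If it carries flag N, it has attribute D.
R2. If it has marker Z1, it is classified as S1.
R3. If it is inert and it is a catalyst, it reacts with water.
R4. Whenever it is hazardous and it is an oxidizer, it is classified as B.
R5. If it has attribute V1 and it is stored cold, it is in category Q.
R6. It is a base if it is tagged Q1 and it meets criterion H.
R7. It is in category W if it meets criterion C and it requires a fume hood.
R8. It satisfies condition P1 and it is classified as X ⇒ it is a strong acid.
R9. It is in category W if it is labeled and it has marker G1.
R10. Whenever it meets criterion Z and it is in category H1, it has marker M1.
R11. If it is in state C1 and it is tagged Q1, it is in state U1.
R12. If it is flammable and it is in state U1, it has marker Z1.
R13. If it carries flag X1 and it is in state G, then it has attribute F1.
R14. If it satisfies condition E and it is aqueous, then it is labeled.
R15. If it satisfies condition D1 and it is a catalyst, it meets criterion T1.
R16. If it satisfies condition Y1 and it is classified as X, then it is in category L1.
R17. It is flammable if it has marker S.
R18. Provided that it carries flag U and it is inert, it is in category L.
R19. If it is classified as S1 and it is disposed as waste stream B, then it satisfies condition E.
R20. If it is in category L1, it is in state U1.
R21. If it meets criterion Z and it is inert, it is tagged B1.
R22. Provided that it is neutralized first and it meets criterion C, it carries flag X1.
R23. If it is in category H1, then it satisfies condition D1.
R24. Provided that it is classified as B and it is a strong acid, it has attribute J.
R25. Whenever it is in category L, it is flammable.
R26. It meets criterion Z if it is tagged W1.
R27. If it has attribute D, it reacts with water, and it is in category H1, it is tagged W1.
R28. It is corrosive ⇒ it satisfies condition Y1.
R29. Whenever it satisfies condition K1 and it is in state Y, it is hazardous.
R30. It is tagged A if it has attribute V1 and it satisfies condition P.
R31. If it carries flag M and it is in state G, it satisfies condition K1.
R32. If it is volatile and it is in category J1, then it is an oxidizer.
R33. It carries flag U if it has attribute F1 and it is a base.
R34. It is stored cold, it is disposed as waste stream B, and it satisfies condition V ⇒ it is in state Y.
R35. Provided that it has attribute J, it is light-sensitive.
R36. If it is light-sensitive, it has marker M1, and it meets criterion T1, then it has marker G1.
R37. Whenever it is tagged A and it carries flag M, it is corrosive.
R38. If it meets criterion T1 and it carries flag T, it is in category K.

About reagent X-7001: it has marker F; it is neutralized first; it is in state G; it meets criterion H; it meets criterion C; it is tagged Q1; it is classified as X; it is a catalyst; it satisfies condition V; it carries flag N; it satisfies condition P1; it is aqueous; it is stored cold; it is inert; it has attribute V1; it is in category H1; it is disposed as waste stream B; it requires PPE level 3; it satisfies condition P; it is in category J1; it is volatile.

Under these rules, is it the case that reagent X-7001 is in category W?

No

Forward chaining from the given facts derives: has attribute D, reacts with water, is in category Q, is a base, is a strong acid, carries flag X1, satisfies condition D1, is tagged W1, is tagged A, is an oxidizer, is in state Y, has attribute F1, meets criterion T1, meets criterion Z, carries flag U, has marker M1, is in category L, is tagged B1, is flammable.
Rules concluding "it is in category W": R7 needs "it requires a fume hood"; R9 needs "it is labeled" — none of these are established.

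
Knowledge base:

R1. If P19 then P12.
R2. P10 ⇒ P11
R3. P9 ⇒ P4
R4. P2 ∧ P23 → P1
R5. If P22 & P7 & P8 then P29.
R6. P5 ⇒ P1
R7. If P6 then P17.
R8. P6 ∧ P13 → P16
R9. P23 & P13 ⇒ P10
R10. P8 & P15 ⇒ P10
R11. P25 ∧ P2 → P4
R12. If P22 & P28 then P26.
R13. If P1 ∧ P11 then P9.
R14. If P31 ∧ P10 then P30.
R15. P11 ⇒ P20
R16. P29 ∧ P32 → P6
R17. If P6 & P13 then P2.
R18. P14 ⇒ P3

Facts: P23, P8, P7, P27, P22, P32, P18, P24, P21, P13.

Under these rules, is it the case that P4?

P29  (by R5: P22, P7, P8)
P10  (by R9: P23, P13)
P6  (by R16: P29, P32)
P2  (by R17: P6, P13)
P11  (by R2: P10)
P1  (by R4: P2, P23)
P9  (by R13: P1, P11)
P4  (by R3: P9)

Yes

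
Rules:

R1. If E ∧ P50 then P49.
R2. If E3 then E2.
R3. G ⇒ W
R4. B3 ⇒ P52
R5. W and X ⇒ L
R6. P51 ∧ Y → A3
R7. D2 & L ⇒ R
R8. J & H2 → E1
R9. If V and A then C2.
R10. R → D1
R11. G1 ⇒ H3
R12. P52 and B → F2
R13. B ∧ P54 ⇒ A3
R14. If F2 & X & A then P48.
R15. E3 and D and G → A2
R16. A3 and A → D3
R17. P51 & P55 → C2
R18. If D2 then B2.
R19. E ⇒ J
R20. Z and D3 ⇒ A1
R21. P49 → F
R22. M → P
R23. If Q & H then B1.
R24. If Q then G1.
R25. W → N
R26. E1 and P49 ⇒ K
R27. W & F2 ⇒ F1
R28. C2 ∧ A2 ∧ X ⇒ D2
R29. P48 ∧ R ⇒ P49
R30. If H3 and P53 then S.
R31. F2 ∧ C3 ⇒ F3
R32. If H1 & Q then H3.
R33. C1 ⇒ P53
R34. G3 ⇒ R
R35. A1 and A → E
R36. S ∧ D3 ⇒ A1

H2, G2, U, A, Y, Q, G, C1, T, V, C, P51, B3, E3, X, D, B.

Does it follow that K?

Yes

W  (by R3: G)
P52  (by R4: B3)
L  (by R5: W, X)
A3  (by R6: P51, Y)
C2  (by R9: V, A)
F2  (by R12: P52, B)
P48  (by R14: F2, X, A)
A2  (by R15: E3, D, G)
D3  (by R16: A3, A)
G1  (by R24: Q)
D2  (by R28: C2, A2, X)
P53  (by R33: C1)
R  (by R7: D2, L)
H3  (by R11: G1)
P49  (by R29: P48, R)
S  (by R30: H3, P53)
A1  (by R36: S, D3)
E  (by R35: A1, A)
J  (by R19: E)
E1  (by R8: J, H2)
K  (by R26: E1, P49)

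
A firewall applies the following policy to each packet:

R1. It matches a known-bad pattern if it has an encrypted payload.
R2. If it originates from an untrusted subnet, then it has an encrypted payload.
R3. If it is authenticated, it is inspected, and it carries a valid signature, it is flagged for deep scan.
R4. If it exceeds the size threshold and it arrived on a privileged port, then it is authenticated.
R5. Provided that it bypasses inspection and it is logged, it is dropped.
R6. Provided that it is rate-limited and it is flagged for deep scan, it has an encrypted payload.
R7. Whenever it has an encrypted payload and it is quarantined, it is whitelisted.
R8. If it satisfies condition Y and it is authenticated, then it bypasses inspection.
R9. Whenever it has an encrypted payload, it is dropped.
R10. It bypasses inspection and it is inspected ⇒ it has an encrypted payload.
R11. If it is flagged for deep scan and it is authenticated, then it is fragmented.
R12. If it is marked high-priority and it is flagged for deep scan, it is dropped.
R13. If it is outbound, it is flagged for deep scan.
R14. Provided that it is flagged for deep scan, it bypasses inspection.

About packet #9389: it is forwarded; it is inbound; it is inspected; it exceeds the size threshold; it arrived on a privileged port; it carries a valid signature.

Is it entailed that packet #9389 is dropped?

By R4 (it exceeds the size threshold, it arrived on a privileged port): it is authenticated.
By R3 (it is authenticated, it is inspected, it carries a valid signature): it is flagged for deep scan.
By R14 (it is flagged for deep scan): it bypasses inspection.
By R10 (it bypasses inspection, it is inspected): it has an encrypted payload.
By R9 (it has an encrypted payload): it is dropped.

Yes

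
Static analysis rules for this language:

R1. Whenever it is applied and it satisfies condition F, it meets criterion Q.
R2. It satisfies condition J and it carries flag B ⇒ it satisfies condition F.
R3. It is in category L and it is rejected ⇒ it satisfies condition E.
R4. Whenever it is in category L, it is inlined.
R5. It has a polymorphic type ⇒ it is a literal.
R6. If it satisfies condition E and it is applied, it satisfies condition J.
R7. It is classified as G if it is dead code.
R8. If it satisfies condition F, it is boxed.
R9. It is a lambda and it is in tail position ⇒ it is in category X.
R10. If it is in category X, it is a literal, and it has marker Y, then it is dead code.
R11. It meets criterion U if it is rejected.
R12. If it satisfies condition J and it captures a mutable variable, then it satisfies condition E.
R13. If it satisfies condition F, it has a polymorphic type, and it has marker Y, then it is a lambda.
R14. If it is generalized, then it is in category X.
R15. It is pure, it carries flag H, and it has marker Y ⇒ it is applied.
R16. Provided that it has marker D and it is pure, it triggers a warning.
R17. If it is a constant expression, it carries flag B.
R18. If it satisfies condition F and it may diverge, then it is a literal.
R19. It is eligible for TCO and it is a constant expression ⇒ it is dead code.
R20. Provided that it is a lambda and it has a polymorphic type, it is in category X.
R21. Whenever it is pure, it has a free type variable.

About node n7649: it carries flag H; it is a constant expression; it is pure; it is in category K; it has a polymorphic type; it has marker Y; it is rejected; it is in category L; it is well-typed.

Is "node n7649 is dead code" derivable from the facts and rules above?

By R3 (it is in category L, it is rejected): it satisfies condition E.
By R5 (it has a polymorphic type): it is a literal.
By R15 (it is pure, it carries flag H, it has marker Y): it is applied.
By R17 (it is a constant expression): it carries flag B.
By R6 (it satisfies condition E, it is applied): it satisfies condition J.
By R2 (it satisfies condition J, it carries flag B): it satisfies condition F.
By R13 (it satisfies condition F, it has a polymorphic type, it has marker Y): it is a lambda.
By R20 (it is a lambda, it has a polymorphic type): it is in category X.
By R10 (it is in category X, it is a literal, it has marker Y): it is dead code.

Yes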